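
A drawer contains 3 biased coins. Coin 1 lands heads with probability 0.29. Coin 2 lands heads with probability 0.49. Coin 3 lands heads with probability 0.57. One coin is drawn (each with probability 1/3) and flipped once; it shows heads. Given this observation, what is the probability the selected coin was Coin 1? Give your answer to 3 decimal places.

Posterior probability ≈ 0.215

P(heads|C1) = 0.29; P(heads|C2) = 0.49; P(heads|C3) = 0.57.
Prior × likelihood for each source: 0.333333·0.29=0.09667, 0.333333·0.49=0.1633, 0.333333·0.57=0.1900. Summing gives P(heads) = 0.45000.
P(Coin 1 | heads) = 0.09667 / 0.45000 = 0.215.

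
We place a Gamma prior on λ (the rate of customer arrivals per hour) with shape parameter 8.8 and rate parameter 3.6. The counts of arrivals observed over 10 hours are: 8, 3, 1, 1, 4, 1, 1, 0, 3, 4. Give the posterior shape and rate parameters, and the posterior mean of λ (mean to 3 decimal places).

Posterior: Gamma(shape=34.8, rate=13.6); mean ≈ 2.559

Total count ∑xᵢ = 26 over n = 10 hours.
Gamma is conjugate to the Poisson likelihood: posterior is Gamma(shape = 8.8+26 = 34.8, rate = 3.6+10 = 13.6).
Posterior mean = shape/rate = 34.8/13.6 = 2.559.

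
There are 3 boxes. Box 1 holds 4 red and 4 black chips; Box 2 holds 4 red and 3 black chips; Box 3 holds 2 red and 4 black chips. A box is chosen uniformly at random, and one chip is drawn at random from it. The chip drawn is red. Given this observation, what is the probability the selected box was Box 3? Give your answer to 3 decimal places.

P(red|Box 1) = 0.5; P(red|Box 2) = 0.5714; P(red|Box 3) = 0.3333.
Prior × likelihood for each source: 0.333333·0.5=0.1667, 0.333333·0.5714=0.1905, 0.333333·0.3333=0.1111. Summing gives P(red) = 0.46825.
P(Box 3 | red) = 0.1111 / 0.46825 = 0.237.

Posterior probability ≈ 0.237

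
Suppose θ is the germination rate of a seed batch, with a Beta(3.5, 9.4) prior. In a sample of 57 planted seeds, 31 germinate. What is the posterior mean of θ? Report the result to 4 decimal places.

Posterior mean ≈ 0.4936

The binomial likelihood is conjugate to the Beta prior: with 31 successes and 26 failures, the posterior is Beta(3.5+31, 9.4+26) = Beta(34.5, 35.4).
E[θ | data] = 34.5/(34.5+35.4) = 0.4936.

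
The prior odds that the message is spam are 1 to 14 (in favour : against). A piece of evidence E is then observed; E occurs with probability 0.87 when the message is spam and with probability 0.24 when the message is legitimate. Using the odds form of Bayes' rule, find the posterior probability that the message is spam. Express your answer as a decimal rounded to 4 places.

Prior odds = 1/14 = 0.071429.
Likelihood ratio for E = 0.87/0.24 = 3.6250.
Posterior odds = prior odds × LR = 0.25893.
Posterior probability = odds/(1+odds) = 0.25893/1.2589 = 0.2057.

Posterior probability ≈ 0.2057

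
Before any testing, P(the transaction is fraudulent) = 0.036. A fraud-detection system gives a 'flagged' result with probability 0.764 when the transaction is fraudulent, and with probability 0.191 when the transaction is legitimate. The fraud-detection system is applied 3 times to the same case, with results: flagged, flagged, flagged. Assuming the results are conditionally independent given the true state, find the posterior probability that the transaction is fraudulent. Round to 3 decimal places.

With H the event that the transaction is fraudulent, the joint likelihood of the observed sequence is P(data|H) = 0.764·0.764·0.764 = 0.44594 and P(data|¬H) = 0.191·0.191·0.191 = 0.0069679.
Bayes: P(H|data) = 0.036·0.44594 / (0.036·0.44594 + 0.964·0.0069679) = 0.016054/0.022771 = 0.7050.

Posterior P(H) ≈ 0.705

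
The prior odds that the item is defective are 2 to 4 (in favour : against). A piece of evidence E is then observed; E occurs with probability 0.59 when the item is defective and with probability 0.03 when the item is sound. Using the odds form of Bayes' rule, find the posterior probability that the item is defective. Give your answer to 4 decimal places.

Posterior probability ≈ 0.9077

Prior odds = 2/4 = 0.50000.
Likelihood ratio for E = 0.59/0.03 = 19.667.
Posterior odds = prior odds × LR = 9.8333.
Posterior probability = odds/(1+odds) = 9.8333/10.833 = 0.9077.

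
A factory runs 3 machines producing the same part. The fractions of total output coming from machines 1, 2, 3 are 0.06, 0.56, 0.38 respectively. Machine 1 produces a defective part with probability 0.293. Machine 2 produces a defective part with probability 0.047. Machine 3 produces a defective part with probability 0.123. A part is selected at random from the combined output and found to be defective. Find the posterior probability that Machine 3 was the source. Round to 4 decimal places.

P(defective|M1) = 0.293; P(defective|M2) = 0.047; P(defective|M3) = 0.123.
Prior × likelihood for each source: 0.06·0.293=0.01758, 0.56·0.047=0.02632, 0.38·0.123=0.04674. Summing gives P(defective) = 0.090640.
P(Machine 3 | defective) = 0.04674 / 0.090640 = 0.5157.

Posterior probability ≈ 0.5157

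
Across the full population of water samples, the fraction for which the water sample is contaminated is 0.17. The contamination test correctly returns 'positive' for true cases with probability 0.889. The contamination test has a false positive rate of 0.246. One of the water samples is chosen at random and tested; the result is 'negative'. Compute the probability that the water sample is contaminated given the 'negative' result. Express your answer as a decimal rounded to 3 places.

P(H | E) ≈ 0.029

Let H be the event that the water sample is contaminated. P(H) = 0.17, so P(¬H) = 0.83. With E the 'negative' result, P(E|H) = 0.111 and P(E|¬H) = 0.754.
P(E) = 0.111·0.17 + 0.754·0.83 = 0.018870 + 0.62582 = 0.64469.
By Bayes' theorem, P(H|E) = 0.018870 / 0.64469 = 0.029.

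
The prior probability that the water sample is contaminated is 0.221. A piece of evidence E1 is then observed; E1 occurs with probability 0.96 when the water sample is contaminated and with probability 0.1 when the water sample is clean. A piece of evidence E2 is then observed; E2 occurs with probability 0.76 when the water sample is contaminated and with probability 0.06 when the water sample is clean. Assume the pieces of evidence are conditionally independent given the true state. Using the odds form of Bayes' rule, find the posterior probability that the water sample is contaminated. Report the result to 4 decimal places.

Prior odds = 0.221/(1−0.221) = 0.28370.
Likelihood ratio for E1 = 0.96/0.1 = 9.6000.
Likelihood ratio for E2 = 0.76/0.06 = 12.667.
Posterior odds = prior odds × LR₁ × LR₂ = 34.498.
Posterior probability = odds/(1+odds) = 34.498/35.498 = 0.9718.

Posterior probability ≈ 0.9718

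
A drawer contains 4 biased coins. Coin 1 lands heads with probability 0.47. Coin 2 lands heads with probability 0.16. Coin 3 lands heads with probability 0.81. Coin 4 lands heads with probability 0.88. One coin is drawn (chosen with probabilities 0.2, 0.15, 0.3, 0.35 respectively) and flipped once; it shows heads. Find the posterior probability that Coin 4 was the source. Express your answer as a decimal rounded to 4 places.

P(heads|C1) = 0.47; P(heads|C2) = 0.16; P(heads|C3) = 0.81; P(heads|C4) = 0.88.
Prior × likelihood for each source: 0.2·0.47=0.09400, 0.15·0.16=0.02400, 0.3·0.81=0.2430, 0.35·0.88=0.3080. Summing gives P(heads) = 0.66900.
P(Coin 4 | heads) = 0.3080 / 0.66900 = 0.4604.

Posterior probability ≈ 0.4604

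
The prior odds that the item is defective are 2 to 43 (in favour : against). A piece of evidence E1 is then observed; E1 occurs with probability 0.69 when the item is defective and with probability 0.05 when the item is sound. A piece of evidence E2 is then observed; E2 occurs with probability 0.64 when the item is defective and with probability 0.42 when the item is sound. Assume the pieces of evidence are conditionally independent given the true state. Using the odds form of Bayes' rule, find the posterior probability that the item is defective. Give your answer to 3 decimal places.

Prior odds = 2/43 = 0.046512.
Likelihood ratio for E1 = 0.69/0.05 = 13.800.
Likelihood ratio for E2 = 0.64/0.42 = 1.5238.
Posterior odds = prior odds × LR₁ × LR₂ = 0.97807.
Posterior probability = odds/(1+odds) = 0.97807/1.9781 = 0.494.

Posterior probability ≈ 0.494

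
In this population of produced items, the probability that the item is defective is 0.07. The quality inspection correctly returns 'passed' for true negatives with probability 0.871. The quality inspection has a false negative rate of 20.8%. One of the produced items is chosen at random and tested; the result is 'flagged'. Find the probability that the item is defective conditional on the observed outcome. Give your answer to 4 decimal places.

P(H | E) ≈ 0.3161

Write H for 'the item is defective'. Prior odds H:¬H = 0.07/0.93 = 0.075269. For the 'flagged' outcome, the likelihood ratio is 0.792/0.129 = 6.1395.
Posterior odds = 0.075269 × 6.1395 = 0.46212, so P(H|E) = 0.46212/(1+0.46212) = 0.3161.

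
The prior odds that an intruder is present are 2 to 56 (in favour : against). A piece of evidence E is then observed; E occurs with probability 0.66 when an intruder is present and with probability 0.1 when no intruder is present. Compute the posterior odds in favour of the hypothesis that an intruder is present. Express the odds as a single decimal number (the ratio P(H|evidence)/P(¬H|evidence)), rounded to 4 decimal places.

Posterior odds ≈ 0.2357

Prior odds = 2/56 = 0.035714.
Likelihood ratio for E = 0.66/0.1 = 6.6000.
Posterior odds = prior odds × LR = 0.23571.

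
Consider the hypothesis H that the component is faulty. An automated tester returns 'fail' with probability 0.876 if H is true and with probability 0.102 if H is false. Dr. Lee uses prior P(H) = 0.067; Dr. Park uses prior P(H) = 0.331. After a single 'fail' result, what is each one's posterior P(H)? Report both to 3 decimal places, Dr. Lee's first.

The likelihood ratio for a 'fail' result is 0.876/0.102 = 8.5882.
Dr. Lee: prior odds 0.067/0.933 = 0.071811; posterior odds 0.61673; posterior probability 0.381.
Dr. Park: prior odds 0.331/0.669 = 0.49477; posterior odds 4.2492; posterior probability 0.809.

Dr. Lee: 0.381; Dr. Park: 0.809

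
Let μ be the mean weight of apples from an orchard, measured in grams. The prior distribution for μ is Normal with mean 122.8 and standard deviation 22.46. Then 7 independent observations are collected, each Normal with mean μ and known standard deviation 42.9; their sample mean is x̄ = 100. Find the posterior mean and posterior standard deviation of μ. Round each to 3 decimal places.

Posterior mean ≈ 107.812; posterior SD ≈ 13.147

With known σ, the Normal prior is conjugate. Weight on the data is w = (n/σ²)/(n/σ² + 1/τ₀²) = 0.00380350/(0.00380350+0.00198235) = 0.65738.
Posterior mean = w·x̄ + (1−w)·μ₀ = 0.65738·100 + 0.34262·122.8 = 107.812. Posterior variance = 1/(0.00380350+0.00198235) = 172.835, so SD = 13.147.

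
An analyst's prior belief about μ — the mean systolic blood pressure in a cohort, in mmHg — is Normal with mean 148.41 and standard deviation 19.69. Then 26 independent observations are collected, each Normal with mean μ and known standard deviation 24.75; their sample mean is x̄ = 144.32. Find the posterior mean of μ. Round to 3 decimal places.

Posterior mean ≈ 144.554

Prior precision 1/τ₀² = 1/19.69² = 0.00257934; data precision n/σ² = 26/24.75² = 0.0424446.
Posterior precision = 0.00257934 + 0.0424446 = 0.0450240.
Posterior mean = (0.00257934·148.41 + 0.0424446·144.32) / 0.0450240 = 144.554.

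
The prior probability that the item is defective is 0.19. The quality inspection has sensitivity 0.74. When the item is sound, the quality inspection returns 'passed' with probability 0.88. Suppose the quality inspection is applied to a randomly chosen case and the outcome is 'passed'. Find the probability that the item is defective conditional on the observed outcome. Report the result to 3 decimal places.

P(H | E) ≈ 0.065

Let H be the event that the item is defective. P(H) = 0.19, so P(¬H) = 0.81. With E the 'passed' result, P(E|H) = 0.26 and P(E|¬H) = 0.88.
P(E) = 0.26·0.19 + 0.88·0.81 = 0.049400 + 0.71280 = 0.76220.
By Bayes' theorem, P(H|E) = 0.049400 / 0.76220 = 0.065.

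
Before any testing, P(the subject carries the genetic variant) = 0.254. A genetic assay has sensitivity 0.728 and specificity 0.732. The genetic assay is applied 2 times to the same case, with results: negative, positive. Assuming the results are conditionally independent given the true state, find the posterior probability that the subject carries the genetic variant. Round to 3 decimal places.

Let H be the event that the subject carries the genetic variant; start with P(H) = 0.254. P('positive'|H) = 0.728, P('positive'|¬H) = 0.268.
Update on result 1 ('negative'): P(H) ← 0.272·0.2540 / (0.272·0.2540 + 0.732·0.7460) = 0.069088/0.61516 = 0.1123.
Update on result 2 ('positive'): P(H) ← 0.728·0.1123 / (0.728·0.1123 + 0.268·0.8877) = 0.081761/0.31966 = 0.2558.

Posterior P(H) ≈ 0.256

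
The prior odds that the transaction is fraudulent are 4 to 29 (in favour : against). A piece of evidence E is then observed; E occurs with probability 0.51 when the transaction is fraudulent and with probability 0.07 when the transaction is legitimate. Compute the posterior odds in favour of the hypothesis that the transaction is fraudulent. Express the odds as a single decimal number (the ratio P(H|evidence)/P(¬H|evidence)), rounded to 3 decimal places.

Posterior odds ≈ 1.005

Prior odds = 4/29 = 0.13793.
Likelihood ratio for E = 0.51/0.07 = 7.2857.
Posterior odds = prior odds × LR = 1.0049.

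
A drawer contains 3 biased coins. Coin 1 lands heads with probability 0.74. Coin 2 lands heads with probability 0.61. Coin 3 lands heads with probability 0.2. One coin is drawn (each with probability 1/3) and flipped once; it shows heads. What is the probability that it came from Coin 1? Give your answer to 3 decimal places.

Tabulate prior·likelihood by source: [1] prior 0.333333, lik 0.74, product 0.2467; [2] prior 0.333333, lik 0.61, product 0.2033; [3] prior 0.333333, lik 0.2, product 0.06667.
Normalizing constant = 0.51667; the posterior for Coin 1 is its product over the sum, 0.2467/0.51667 = 0.477.

Posterior probability ≈ 0.477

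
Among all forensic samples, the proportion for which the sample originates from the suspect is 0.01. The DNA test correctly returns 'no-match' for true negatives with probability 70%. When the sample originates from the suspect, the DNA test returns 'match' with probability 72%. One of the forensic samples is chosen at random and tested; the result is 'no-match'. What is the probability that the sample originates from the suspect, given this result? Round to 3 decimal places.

P(H | E) ≈ 0.004

Let H be the event that the sample originates from the suspect. P(H) = 0.01, so P(¬H) = 0.99. With E the 'no-match' result, P(E|H) = 0.28 and P(E|¬H) = 0.7.
P(E) = 0.28·0.01 + 0.7·0.99 = 0.0028000 + 0.69300 = 0.69580.
By Bayes' theorem, P(H|E) = 0.0028000 / 0.69580 = 0.004.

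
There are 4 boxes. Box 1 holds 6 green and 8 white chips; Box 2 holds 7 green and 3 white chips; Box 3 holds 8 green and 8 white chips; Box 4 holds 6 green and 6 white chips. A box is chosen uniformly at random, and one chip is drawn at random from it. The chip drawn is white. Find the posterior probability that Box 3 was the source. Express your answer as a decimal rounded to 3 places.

Posterior probability ≈ 0.267

Tabulate prior·likelihood by source: [1] prior 0.25, lik 0.5714, product 0.1429; [2] prior 0.25, lik 0.3, product 0.07500; [3] prior 0.25, lik 0.5, product 0.1250; [4] prior 0.25, lik 0.5, product 0.1250.
Normalizing constant = 0.46786; the posterior for Box 3 is its product over the sum, 0.1250/0.46786 = 0.267.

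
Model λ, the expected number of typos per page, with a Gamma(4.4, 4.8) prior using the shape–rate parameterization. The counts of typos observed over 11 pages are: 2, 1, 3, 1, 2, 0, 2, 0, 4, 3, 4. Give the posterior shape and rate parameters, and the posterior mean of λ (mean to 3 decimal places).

Total count ∑xᵢ = 22 over n = 11 pages.
Gamma is conjugate to the Poisson likelihood: posterior is Gamma(shape = 4.4+22 = 26.4, rate = 4.8+11 = 15.8).
Posterior mean = shape/rate = 26.4/15.8 = 1.671.

Posterior: Gamma(shape=26.4, rate=15.8); mean ≈ 1.671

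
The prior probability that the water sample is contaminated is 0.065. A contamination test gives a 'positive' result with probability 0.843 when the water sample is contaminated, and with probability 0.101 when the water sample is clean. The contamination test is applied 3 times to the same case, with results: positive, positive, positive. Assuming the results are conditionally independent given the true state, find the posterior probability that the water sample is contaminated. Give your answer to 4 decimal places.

With H the event that the water sample is contaminated, the joint likelihood of the observed sequence is P(data|H) = 0.843·0.843·0.843 = 0.59908 and P(data|¬H) = 0.101·0.101·0.101 = 0.0010303.
Bayes: P(H|data) = 0.065·0.59908 / (0.065·0.59908 + 0.935·0.0010303) = 0.038940/0.039903 = 0.9759.

Posterior P(H) ≈ 0.9759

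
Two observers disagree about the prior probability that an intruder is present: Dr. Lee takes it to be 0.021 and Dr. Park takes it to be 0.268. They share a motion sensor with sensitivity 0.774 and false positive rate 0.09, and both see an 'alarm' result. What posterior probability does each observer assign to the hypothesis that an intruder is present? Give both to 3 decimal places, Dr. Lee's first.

The likelihood ratio for an 'alarm' result is 0.774/0.09 = 8.6000.
Dr. Lee: prior odds 0.021/0.979 = 0.021450; posterior odds 0.18447; posterior probability 0.156.
Dr. Park: prior odds 0.268/0.732 = 0.36612; posterior odds 3.1486; posterior probability 0.759.

Dr. Lee: 0.156; Dr. Park: 0.759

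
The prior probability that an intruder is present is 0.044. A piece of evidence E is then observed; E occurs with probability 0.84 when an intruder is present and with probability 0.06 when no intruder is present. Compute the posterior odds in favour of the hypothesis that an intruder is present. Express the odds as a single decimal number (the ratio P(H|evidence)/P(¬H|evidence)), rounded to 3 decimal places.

Prior odds = 0.044/(1−0.044) = 0.046025. In log-odds, ln(0.046025) = -3.0786.
Add log likelihood ratio: ln(14.000) = 2.6391.
Posterior log-odds = -0.43951, so posterior odds = exp(-0.43951) = 0.64435.

Posterior odds ≈ 0.644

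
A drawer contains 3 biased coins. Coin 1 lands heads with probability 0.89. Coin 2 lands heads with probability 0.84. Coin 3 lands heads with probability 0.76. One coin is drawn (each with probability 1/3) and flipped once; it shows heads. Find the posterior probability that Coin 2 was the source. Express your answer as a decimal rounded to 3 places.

Tabulate prior·likelihood by source: [1] prior 0.333333, lik 0.89, product 0.2967; [2] prior 0.333333, lik 0.84, product 0.2800; [3] prior 0.333333, lik 0.76, product 0.2533.
Normalizing constant = 0.83000; the posterior for Coin 2 is its product over the sum, 0.2800/0.83000 = 0.337.

Posterior probability ≈ 0.337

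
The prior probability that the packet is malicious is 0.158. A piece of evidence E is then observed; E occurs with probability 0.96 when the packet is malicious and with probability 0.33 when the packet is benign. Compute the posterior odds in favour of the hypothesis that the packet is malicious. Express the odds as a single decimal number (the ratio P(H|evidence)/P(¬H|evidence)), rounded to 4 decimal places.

Prior odds = 0.158/(1−0.158) = 0.18765.
Likelihood ratio for E = 0.96/0.33 = 2.9091.
Posterior odds = prior odds × LR = 0.54589.

Posterior odds ≈ 0.5459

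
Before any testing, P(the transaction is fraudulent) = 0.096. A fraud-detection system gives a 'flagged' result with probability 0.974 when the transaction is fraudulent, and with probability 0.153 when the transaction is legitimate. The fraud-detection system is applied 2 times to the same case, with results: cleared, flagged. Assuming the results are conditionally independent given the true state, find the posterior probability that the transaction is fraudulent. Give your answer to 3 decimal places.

Posterior P(H) ≈ 0.020

With H the event that the transaction is fraudulent, the joint likelihood of the observed sequence is P(data|H) = 0.026·0.974 = 0.025324 and P(data|¬H) = 0.847·0.153 = 0.12959.
Bayes: P(H|data) = 0.096·0.025324 / (0.096·0.025324 + 0.904·0.12959) = 0.0024311/0.11958 = 0.0203.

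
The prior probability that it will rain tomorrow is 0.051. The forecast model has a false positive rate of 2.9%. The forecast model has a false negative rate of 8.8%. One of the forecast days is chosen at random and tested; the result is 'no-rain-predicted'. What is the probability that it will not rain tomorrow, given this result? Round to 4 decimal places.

P(¬H | E) ≈ 0.9952

Write H for 'it will rain tomorrow'. Prior odds H:¬H = 0.051/0.949 = 0.053741. For the 'no-rain-predicted' outcome, the likelihood ratio is 0.088/0.971 = 0.090628.
Posterior odds = 0.053741 × 0.090628 = 0.0048704, so P(H|E) = 0.0048704/(1+0.0048704) = 0.0048. Then P(¬H|E) = 1 − 0.0048 = 0.9952.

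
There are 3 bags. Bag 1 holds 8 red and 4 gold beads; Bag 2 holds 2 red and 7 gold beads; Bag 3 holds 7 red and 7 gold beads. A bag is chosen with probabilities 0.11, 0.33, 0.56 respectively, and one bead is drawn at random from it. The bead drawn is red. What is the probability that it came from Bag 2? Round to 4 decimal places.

Posterior probability ≈ 0.1719

Tabulate prior·likelihood by source: [1] prior 0.11, lik 0.6667, product 0.07333; [2] prior 0.33, lik 0.2222, product 0.07333; [3] prior 0.56, lik 0.5, product 0.2800.
Normalizing constant = 0.42667; the posterior for Bag 2 is its product over the sum, 0.07333/0.42667 = 0.1719.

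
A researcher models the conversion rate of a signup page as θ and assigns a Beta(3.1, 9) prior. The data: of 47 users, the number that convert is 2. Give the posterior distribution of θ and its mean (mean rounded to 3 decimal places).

Observing 2 successes and 45 failures updates Beta(3.1, 9) by adding the success and failure counts to the two shape parameters: α = 3.1+2 = 5.1, β = 9+45 = 54.
Posterior mean = α/(α+β) = 5.1/59.1 = 0.086.

Posterior: Beta(5.1, 54); mean ≈ 0.086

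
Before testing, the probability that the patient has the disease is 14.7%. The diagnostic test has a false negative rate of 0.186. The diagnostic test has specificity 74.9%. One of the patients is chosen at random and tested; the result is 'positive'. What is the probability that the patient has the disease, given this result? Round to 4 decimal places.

P(H | E) ≈ 0.3585

Let H be the event that the patient has the disease. P(H) = 0.147, so P(¬H) = 0.853. With E the 'positive' result, P(E|H) = 0.814 and P(E|¬H) = 0.251.
P(E) = 0.814·0.147 + 0.251·0.853 = 0.11966 + 0.21410 = 0.33376.
By Bayes' theorem, P(H|E) = 0.11966 / 0.33376 = 0.3585.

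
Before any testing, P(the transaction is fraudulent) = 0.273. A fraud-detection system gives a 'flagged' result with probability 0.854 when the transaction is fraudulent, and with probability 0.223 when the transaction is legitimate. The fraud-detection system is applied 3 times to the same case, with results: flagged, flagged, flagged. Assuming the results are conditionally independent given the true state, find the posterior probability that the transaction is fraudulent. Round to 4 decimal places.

Posterior P(H) ≈ 0.9547

Let H be the event that the transaction is fraudulent; start with P(H) = 0.273. P('flagged'|H) = 0.854, P('flagged'|¬H) = 0.223.
Update on result 1 ('flagged'): P(H) ← 0.854·0.2730 / (0.854·0.2730 + 0.223·0.7270) = 0.23314/0.39526 = 0.5898.
Update on result 2 ('flagged'): P(H) ← 0.854·0.5898 / (0.854·0.5898 + 0.223·0.4102) = 0.50372/0.59519 = 0.8463.
Update on result 3 ('flagged'): P(H) ← 0.854·0.8463 / (0.854·0.8463 + 0.223·0.1537) = 0.72276/0.75703 = 0.9547.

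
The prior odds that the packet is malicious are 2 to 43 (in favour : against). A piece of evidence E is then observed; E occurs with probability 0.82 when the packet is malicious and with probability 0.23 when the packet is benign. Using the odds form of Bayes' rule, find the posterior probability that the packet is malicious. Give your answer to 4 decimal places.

Prior odds = 2/43 = 0.046512.
Likelihood ratio for E = 0.82/0.23 = 3.5652.
Posterior odds = prior odds × LR = 0.16582.
Posterior probability = odds/(1+odds) = 0.16582/1.1658 = 0.1422.

Posterior probability ≈ 0.1422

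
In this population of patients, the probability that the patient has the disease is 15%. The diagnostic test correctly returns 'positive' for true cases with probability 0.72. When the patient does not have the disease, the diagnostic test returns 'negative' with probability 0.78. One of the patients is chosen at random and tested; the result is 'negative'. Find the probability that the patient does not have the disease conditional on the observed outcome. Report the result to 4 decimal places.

Write H for 'the patient has the disease'. Prior odds H:¬H = 0.15/0.85 = 0.17647. For the 'negative' outcome, the likelihood ratio is 0.28/0.78 = 0.35897.
Posterior odds = 0.17647 × 0.35897 = 0.063348, so P(H|E) = 0.063348/(1+0.063348) = 0.0596. Then P(¬H|E) = 1 − 0.0596 = 0.9404.

P(¬H | E) ≈ 0.9404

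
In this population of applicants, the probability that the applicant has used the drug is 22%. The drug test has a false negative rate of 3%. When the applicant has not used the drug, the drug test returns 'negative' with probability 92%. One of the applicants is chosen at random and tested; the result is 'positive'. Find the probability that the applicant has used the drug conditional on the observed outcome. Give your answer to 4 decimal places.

P(H | E) ≈ 0.7737

Write H for 'the applicant has used the drug'. Prior odds H:¬H = 0.22/0.78 = 0.28205. For the 'positive' outcome, the likelihood ratio is 0.97/0.08 = 12.125.
Posterior odds = 0.28205 × 12.125 = 3.4199, so P(H|E) = 3.4199/(1+3.4199) = 0.7737.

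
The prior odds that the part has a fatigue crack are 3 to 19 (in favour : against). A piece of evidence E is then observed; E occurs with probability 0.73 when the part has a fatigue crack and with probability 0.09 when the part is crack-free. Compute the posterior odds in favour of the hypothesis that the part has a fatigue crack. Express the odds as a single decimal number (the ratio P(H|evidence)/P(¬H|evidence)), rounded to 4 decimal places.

Prior odds = 3/19 = 0.15789.
Likelihood ratio for E = 0.73/0.09 = 8.1111.
Posterior odds = prior odds × LR = 1.2807.

Posterior odds ≈ 1.2807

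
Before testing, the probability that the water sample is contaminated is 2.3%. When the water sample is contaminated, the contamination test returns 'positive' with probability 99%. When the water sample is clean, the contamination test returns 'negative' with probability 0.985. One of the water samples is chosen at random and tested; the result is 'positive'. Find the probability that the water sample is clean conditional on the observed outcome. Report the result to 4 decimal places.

Let H be the event that the water sample is contaminated. P(H) = 0.023, so P(¬H) = 0.977. With E the 'positive' result, P(E|H) = 0.99 and P(E|¬H) = 0.015.
P(E) = 0.99·0.023 + 0.015·0.977 = 0.022770 + 0.014655 = 0.037425.
By Bayes' theorem, P(H|E) = 0.022770 / 0.037425 = 0.6084. Hence P(¬H|E) = 1 − 0.6084 = 0.3916.

P(¬H | E) ≈ 0.3916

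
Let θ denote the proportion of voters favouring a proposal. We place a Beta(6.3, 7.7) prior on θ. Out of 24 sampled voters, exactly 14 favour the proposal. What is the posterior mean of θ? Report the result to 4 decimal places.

Posterior mean ≈ 0.5342

The binomial likelihood is conjugate to the Beta prior: with 14 successes and 10 failures, the posterior is Beta(6.3+14, 7.7+10) = Beta(20.3, 17.7).
E[θ | data] = 20.3/(20.3+17.7) = 0.5342.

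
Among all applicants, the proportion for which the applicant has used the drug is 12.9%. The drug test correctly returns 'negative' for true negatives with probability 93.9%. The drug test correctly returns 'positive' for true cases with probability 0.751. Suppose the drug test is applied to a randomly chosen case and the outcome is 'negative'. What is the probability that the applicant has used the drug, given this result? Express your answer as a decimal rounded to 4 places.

Let H be the event that the applicant has used the drug. P(H) = 0.129, so P(¬H) = 0.871. With E the 'negative' result, P(E|H) = 0.249 and P(E|¬H) = 0.939.
P(E) = 0.249·0.129 + 0.939·0.871 = 0.032121 + 0.81787 = 0.84999.
By Bayes' theorem, P(H|E) = 0.032121 / 0.84999 = 0.0378.

P(H | E) ≈ 0.0378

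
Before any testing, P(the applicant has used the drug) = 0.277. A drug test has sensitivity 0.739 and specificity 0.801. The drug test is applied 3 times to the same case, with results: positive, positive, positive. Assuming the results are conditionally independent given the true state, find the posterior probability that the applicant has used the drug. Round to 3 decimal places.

Let H be the event that the applicant has used the drug; start with P(H) = 0.277. P('positive'|H) = 0.739, P('positive'|¬H) = 0.199.
Update on result 1 ('positive'): P(H) ← 0.739·0.2770 / (0.739·0.2770 + 0.199·0.7230) = 0.20470/0.34858 = 0.5872.
Update on result 2 ('positive'): P(H) ← 0.739·0.5872 / (0.739·0.5872 + 0.199·0.4128) = 0.43398/0.51611 = 0.8409.
Update on result 3 ('positive'): P(H) ← 0.739·0.8409 / (0.739·0.8409 + 0.199·0.1591) = 0.62139/0.65306 = 0.9515.

Posterior P(H) ≈ 0.952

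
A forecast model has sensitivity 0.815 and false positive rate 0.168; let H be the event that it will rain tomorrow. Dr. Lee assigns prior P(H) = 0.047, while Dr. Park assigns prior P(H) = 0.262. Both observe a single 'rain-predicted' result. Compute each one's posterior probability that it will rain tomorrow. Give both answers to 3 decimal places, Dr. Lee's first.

P('+'|H) = 0.815, P('+'|¬H) = 0.168.
Dr. Lee: numerator 0.815·0.047 = 0.038305; evidence = 0.038305+0.168·0.953 = 0.19841; posterior = 0.193.
Dr. Park: numerator 0.815·0.262 = 0.21353; evidence = 0.21353+0.168·0.738 = 0.33751; posterior = 0.633.

Dr. Lee: 0.193; Dr. Park: 0.633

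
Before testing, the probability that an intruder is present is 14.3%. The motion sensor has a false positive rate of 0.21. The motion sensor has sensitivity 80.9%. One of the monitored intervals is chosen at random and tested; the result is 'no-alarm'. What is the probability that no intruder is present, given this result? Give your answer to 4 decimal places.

P(¬H | E) ≈ 0.9612

Let H be the event that an intruder is present. P(H) = 0.143, so P(¬H) = 0.857. With E the 'no-alarm' result, P(E|H) = 0.191 and P(E|¬H) = 0.79.
P(E) = 0.191·0.143 + 0.79·0.857 = 0.027313 + 0.67703 = 0.70434.
By Bayes' theorem, P(H|E) = 0.027313 / 0.70434 = 0.0388. Hence P(¬H|E) = 1 − 0.0388 = 0.9612.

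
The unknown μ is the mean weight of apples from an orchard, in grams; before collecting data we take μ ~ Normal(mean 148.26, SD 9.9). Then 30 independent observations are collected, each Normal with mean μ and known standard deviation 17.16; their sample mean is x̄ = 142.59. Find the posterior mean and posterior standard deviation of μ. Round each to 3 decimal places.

Posterior mean ≈ 143.106; posterior SD ≈ 2.987

With known σ, the Normal prior is conjugate. Weight on the data is w = (n/σ²)/(n/σ² + 1/τ₀²) = 0.101879/(0.101879+0.0102030) = 0.90897.
Posterior mean = w·x̄ + (1−w)·μ₀ = 0.90897·142.59 + 0.091032·148.26 = 143.106. Posterior variance = 1/(0.101879+0.0102030) = 8.92200, so SD = 2.987.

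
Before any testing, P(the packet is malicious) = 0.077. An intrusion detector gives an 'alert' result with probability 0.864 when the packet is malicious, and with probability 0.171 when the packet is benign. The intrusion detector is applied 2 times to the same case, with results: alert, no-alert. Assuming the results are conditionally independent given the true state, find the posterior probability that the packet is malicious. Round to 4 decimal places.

Let H be the event that the packet is malicious; start with P(H) = 0.077. P('alert'|H) = 0.864, P('alert'|¬H) = 0.171.
Update on result 1 ('alert'): P(H) ← 0.864·0.0770 / (0.864·0.0770 + 0.171·0.9230) = 0.066528/0.22436 = 0.2965.
Update on result 2 ('no-alert'): P(H) ← 0.136·0.2965 / (0.136·0.2965 + 0.829·0.7035) = 0.040327/0.62351 = 0.0647.

Posterior P(H) ≈ 0.0647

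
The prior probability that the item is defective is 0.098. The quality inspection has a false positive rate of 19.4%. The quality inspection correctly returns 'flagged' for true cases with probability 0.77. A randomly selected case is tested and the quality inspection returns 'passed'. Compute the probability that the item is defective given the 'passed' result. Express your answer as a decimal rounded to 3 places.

P(H | E) ≈ 0.030

Write H for 'the item is defective'. Prior odds H:¬H = 0.098/0.902 = 0.10865. For the 'passed' outcome, the likelihood ratio is 0.23/0.806 = 0.28536.
Posterior odds = 0.10865 × 0.28536 = 0.031004, so P(H|E) = 0.031004/(1+0.031004) = 0.030.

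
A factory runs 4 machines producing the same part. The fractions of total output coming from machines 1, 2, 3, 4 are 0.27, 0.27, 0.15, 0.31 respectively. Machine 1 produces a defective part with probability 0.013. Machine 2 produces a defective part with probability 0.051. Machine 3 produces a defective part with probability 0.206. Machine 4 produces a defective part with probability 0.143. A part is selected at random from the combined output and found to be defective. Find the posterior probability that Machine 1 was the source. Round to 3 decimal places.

Tabulate prior·likelihood by source: [1] prior 0.27, lik 0.013, product 0.003510; [2] prior 0.27, lik 0.051, product 0.01377; [3] prior 0.15, lik 0.206, product 0.03090; [4] prior 0.31, lik 0.143, product 0.04433.
Normalizing constant = 0.092510; the posterior for Machine 1 is its product over the sum, 0.003510/0.092510 = 0.038.

Posterior probability ≈ 0.038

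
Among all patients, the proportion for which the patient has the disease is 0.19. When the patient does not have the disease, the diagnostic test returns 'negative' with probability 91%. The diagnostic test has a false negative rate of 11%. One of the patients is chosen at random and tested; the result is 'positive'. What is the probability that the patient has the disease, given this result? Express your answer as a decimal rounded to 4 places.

Let H be the event that the patient has the disease. P(H) = 0.19, so P(¬H) = 0.81. With E the 'positive' result, P(E|H) = 0.89 and P(E|¬H) = 0.09.
P(E) = 0.89·0.19 + 0.09·0.81 = 0.16910 + 0.072900 = 0.24200.
By Bayes' theorem, P(H|E) = 0.16910 / 0.24200 = 0.6988.

P(H | E) ≈ 0.6988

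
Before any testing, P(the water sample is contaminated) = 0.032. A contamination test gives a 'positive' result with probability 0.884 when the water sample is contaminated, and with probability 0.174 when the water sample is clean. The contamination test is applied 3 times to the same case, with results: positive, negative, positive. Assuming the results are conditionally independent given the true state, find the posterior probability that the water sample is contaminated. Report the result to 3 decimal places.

With H the event that the water sample is contaminated, the joint likelihood of the observed sequence is P(data|H) = 0.884·0.116·0.884 = 0.090649 and P(data|¬H) = 0.174·0.826·0.174 = 0.025008.
Bayes: P(H|data) = 0.032·0.090649 / (0.032·0.090649 + 0.968·0.025008) = 0.0029008/0.027108 = 0.1070.

Posterior P(H) ≈ 0.107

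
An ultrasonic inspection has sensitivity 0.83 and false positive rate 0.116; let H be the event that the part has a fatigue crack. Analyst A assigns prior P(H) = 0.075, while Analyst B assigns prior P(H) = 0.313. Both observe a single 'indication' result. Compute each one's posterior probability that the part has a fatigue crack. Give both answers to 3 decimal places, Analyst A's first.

The likelihood ratio for an 'indication' result is 0.83/0.116 = 7.1552.
Analyst A: prior odds 0.075/0.925 = 0.081081; posterior odds 0.58015; posterior probability 0.367.
Analyst B: prior odds 0.313/0.687 = 0.45560; posterior odds 3.2599; posterior probability 0.765.

Analyst A: 0.367; Analyst B: 0.765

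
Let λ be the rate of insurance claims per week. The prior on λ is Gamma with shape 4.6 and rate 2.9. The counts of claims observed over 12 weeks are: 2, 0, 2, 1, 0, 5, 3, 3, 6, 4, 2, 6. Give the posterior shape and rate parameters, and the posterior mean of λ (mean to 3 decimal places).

The Poisson likelihood adds the total count to the shape and the number of exposure periods to the rate. Here ∑xᵢ = 34 and n = 12, so shape 4.6→38.6 and rate 2.9→14.9.
Posterior mean = shape/rate = 38.6/14.9 = 2.591.

Posterior: Gamma(shape=38.6, rate=14.9); mean ≈ 2.591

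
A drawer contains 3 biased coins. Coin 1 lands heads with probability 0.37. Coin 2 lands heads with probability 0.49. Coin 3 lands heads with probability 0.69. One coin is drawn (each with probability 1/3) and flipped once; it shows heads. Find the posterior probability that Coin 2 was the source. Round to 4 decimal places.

P(heads|C1) = 0.37; P(heads|C2) = 0.49; P(heads|C3) = 0.69.
Prior × likelihood for each source: 0.333333·0.37=0.1233, 0.333333·0.49=0.1633, 0.333333·0.69=0.2300. Summing gives P(heads) = 0.51667.
P(Coin 2 | heads) = 0.1633 / 0.51667 = 0.3161.

Posterior probability ≈ 0.3161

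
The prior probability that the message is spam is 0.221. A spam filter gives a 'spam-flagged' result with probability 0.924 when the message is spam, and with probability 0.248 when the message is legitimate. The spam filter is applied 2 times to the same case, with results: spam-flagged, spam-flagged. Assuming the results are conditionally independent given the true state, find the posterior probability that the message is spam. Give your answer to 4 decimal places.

Posterior P(H) ≈ 0.7975

Let H be the event that the message is spam; start with P(H) = 0.221. P('spam-flagged'|H) = 0.924, P('spam-flagged'|¬H) = 0.248.
Update on result 1 ('spam-flagged'): P(H) ← 0.924·0.2210 / (0.924·0.2210 + 0.248·0.7790) = 0.20420/0.39740 = 0.5139.
Update on result 2 ('spam-flagged'): P(H) ← 0.924·0.5139 / (0.924·0.5139 + 0.248·0.4861) = 0.47480/0.59537 = 0.7975.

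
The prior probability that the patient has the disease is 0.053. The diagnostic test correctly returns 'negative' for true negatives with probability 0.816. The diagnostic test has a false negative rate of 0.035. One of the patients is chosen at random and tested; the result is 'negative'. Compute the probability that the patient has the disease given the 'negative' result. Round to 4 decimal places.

P(H | E) ≈ 0.0024

Let H be the event that the patient has the disease. P(H) = 0.053, so P(¬H) = 0.947. With E the 'negative' result, P(E|H) = 0.035 and P(E|¬H) = 0.816.
P(E) = 0.035·0.053 + 0.816·0.947 = 0.0018550 + 0.77275 = 0.77461.
By Bayes' theorem, P(H|E) = 0.0018550 / 0.77461 = 0.0024.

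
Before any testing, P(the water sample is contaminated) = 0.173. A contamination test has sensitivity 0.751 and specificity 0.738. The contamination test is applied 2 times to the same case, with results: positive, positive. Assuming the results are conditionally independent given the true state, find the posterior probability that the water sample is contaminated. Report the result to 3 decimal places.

With H the event that the water sample is contaminated, the joint likelihood of the observed sequence is P(data|H) = 0.751·0.751 = 0.56400 and P(data|¬H) = 0.262·0.262 = 0.068644.
Bayes: P(H|data) = 0.173·0.56400 / (0.173·0.56400 + 0.827·0.068644) = 0.097572/0.15434 = 0.6322.

Posterior P(H) ≈ 0.632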